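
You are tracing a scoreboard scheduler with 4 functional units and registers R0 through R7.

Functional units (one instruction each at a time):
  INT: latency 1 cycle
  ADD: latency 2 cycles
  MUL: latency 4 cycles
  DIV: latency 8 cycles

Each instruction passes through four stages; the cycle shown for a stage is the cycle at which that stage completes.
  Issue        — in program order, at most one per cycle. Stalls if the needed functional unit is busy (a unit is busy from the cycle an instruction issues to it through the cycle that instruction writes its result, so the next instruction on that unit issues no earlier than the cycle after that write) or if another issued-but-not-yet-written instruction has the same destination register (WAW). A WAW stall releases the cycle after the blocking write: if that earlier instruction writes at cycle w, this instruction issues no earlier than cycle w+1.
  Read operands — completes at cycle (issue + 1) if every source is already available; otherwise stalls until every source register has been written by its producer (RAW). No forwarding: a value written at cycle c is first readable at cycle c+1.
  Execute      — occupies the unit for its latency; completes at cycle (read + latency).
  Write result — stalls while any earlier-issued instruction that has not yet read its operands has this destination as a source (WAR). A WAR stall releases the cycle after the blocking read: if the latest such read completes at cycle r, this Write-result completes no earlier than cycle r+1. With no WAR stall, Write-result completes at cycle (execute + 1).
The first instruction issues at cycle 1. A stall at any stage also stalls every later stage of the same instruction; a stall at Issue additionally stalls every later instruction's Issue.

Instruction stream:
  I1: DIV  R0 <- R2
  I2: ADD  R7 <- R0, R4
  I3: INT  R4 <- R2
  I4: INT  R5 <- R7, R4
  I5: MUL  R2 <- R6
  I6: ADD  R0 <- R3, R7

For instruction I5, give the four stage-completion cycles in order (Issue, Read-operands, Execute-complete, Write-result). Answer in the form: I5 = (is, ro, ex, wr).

I5 = (15, 16, 20, 21)

c1: issue I1 (DIV)
c2: I1 read-ops, issue I2 (ADD)
c3: issue I3 (INT)
c4: I3 read-ops
c5: I3 finished on INT
c10: I1 finished on DIV
c11: I1→R0
c12: I2 read-ops
c13: I3→R4
c14: I2 finished on ADD, issue I4 (INT)
c15: I2→R7, issue I5 (MUL)
c16: I4 read-ops, I5 read-ops, issue I6 (ADD)
c17: I4 finished on INT, I6 read-ops
c18: I4→R5
c19: I6 finished on ADD
c20: I5 finished on MUL, I6→R0
c21: I5→R2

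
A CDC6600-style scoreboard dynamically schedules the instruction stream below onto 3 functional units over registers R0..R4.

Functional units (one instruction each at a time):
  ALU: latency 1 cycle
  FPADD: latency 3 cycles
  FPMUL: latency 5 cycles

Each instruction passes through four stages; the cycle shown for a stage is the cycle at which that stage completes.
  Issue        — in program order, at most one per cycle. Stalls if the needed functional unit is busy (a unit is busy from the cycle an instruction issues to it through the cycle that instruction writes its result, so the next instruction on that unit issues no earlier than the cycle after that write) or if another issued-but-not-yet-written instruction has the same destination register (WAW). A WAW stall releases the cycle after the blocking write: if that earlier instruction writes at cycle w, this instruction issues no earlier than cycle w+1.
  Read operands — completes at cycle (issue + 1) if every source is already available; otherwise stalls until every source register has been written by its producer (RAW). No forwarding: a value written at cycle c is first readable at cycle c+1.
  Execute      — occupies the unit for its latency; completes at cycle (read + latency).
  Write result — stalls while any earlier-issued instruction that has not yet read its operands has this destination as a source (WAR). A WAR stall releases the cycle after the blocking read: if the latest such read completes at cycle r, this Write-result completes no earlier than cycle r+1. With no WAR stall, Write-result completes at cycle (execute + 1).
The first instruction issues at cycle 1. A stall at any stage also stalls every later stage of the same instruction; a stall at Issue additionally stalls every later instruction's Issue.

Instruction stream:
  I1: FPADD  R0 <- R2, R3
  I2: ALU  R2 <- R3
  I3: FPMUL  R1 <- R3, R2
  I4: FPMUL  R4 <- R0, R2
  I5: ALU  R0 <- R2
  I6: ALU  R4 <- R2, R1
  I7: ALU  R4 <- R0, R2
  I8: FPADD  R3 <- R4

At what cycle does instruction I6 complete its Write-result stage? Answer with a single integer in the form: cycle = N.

t=1  I1 issues→FPADD
t=2  I1 reads; I2 issues→ALU
t=3  I2 reads; I3 issues→FPMUL
t=4  I2 exec-done
t=5  I1 exec-done; I2 writes R2
t=6  I1 writes R0; I3 reads
t=11  I3 exec-done
t=12  I3 writes R1
t=13  I4 issues→FPMUL
t=14  I4 reads; I5 issues→ALU
t=15  I5 reads
t=16  I5 exec-done
t=17  I5 writes R0
t=19  I4 exec-done
t=20  I4 writes R4
t=21  I6 issues→ALU
t=22  I6 reads
t=23  I6 exec-done
t=24  I6 writes R4
t=25  I7 issues→ALU
t=26  I7 reads; I8 issues→FPADD
t=27  I7 exec-done
t=28  I7 writes R4
t=29  I8 reads
t=32  I8 exec-done
t=33  I8 writes R3

cycle = 24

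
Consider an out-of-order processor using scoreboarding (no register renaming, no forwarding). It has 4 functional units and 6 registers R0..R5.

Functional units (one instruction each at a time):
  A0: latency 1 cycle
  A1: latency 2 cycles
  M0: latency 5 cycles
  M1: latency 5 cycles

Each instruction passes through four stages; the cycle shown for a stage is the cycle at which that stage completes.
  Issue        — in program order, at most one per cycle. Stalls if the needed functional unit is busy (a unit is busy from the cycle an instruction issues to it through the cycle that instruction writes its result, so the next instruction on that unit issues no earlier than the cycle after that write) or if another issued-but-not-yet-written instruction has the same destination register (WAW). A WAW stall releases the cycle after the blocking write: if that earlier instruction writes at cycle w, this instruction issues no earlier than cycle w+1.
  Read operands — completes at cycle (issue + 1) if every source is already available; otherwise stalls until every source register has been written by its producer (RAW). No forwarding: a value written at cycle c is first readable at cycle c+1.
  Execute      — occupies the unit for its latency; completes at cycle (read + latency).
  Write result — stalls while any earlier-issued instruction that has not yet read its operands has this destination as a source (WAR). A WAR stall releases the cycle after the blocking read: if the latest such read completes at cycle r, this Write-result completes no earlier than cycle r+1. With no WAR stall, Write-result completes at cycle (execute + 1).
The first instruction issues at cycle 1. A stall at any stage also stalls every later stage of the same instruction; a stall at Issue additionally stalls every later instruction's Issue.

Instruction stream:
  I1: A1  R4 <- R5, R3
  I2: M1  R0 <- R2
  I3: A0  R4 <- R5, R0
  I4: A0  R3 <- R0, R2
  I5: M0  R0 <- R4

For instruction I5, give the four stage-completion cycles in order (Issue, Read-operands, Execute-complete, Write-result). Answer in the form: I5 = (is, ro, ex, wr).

I5 = (14, 15, 20, 21)

[I1] 1/2/4/5
[I2] 2/3/8/9
[I3] 6/10/11/12  (WAW R4: wait I1 write@5; RAW R0: wait I2 write@9)
[I4] 13/14/15/16  (struct: A0 busy until I3 writes@12)
[I5] 14/15/20/21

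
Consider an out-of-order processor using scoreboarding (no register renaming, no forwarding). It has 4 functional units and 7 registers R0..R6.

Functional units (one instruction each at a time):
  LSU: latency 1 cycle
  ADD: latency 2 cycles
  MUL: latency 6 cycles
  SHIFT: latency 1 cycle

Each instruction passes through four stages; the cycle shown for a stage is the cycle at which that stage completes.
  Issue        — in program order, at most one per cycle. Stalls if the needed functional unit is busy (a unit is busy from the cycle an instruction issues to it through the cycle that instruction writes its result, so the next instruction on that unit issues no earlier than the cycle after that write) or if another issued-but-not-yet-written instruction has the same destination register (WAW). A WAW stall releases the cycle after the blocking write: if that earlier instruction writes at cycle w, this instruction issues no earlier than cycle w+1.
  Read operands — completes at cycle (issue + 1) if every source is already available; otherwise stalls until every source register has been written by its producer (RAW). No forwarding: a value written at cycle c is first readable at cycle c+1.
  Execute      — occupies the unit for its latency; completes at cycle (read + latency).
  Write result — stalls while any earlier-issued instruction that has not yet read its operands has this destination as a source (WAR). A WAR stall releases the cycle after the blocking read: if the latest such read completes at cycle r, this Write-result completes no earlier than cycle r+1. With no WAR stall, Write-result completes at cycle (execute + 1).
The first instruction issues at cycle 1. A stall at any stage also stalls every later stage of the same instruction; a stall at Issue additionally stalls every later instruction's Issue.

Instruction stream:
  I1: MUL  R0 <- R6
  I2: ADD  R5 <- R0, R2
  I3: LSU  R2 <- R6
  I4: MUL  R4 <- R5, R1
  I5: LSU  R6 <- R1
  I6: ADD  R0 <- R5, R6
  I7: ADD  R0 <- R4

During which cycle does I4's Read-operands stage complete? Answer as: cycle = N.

[1] I1 issues→MUL
[2] I1 reads · I2 issues→ADD
[3] I3 issues→LSU
[4] I3 reads
[5] I3 exec-done
[8] I1 exec-done
[9] I1 writes R0
[10] I2 reads · I4 issues→MUL
[11] I3 writes R2
[12] I2 exec-done · I5 issues→LSU
[13] I2 writes R5 · I5 reads
[14] I4 reads · I5 exec-done · I6 issues→ADD
[15] I5 writes R6
[16] I6 reads
[18] I6 exec-done
[19] I6 writes R0
[20] I4 exec-done · I7 issues→ADD
[21] I4 writes R4
[22] I7 reads
[24] I7 exec-done
[25] I7 writes R0

cycle = 14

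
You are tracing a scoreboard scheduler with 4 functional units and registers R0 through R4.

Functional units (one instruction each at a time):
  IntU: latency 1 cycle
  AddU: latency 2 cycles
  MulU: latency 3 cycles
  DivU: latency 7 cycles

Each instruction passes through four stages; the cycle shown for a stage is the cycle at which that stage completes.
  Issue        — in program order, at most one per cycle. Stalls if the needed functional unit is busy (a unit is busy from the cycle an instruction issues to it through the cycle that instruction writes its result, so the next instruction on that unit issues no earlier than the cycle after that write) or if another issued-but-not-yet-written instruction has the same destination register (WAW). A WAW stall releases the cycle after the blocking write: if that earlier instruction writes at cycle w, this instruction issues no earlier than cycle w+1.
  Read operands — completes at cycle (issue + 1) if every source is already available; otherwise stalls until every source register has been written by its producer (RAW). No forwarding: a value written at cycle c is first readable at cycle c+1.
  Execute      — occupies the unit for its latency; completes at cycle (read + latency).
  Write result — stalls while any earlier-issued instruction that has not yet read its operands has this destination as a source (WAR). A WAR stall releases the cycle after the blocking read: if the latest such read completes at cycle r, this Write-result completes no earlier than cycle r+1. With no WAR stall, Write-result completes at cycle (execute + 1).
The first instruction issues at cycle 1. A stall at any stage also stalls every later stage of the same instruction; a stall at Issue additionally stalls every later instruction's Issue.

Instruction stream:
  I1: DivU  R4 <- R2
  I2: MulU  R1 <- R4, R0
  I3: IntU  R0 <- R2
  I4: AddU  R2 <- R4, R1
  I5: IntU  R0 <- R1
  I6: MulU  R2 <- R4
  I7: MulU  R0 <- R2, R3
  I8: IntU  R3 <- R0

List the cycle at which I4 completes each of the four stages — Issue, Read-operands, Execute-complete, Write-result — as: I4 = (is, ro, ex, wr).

1) issue 1, read 2, done 9, write 10
2) issue 2, read 11, done 14, write 15  <RAW R4: wait I1 write@10>
3) issue 3, read 4, done 5, write 12  <WAR R0: wait I2 read@11>
4) issue 4, read 16, done 18, write 19  <RAW R1: wait I2 write@15>
5) issue 13, read 16, done 17, write 18  <struct: IntU busy until I3 writes@12 / RAW R1: wait I2 write@15>
6) issue 20, read 21, done 24, write 25  <WAW R2: wait I4 write@19>
7) issue 26, read 27, done 30, write 31  <struct: MulU busy until I6 writes@25>
8) issue 27, read 32, done 33, write 34  <RAW R0: wait I7 write@31>

I4 = (4, 16, 18, 19)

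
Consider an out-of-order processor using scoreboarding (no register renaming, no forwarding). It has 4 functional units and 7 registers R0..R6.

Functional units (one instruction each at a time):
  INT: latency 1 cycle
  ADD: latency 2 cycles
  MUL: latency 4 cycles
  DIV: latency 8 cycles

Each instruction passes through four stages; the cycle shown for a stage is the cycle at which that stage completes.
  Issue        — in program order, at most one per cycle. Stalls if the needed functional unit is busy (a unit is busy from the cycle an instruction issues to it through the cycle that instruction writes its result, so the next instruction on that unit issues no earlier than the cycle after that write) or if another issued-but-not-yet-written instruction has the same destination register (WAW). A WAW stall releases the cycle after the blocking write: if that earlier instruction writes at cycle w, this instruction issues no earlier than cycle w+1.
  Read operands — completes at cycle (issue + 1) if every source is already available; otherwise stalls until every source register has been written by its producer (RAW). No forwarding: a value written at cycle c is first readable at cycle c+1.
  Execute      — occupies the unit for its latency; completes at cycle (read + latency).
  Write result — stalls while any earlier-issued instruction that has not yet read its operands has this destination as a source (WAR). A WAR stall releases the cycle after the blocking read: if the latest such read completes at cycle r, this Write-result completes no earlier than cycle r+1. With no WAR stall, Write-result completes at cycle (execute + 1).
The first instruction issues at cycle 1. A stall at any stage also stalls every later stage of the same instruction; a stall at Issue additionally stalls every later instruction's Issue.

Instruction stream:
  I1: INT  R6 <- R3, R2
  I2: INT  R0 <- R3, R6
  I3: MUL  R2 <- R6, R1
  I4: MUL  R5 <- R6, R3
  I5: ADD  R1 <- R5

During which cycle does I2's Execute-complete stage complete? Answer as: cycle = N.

cycle = 7

[I1] 1/2/3/4
[I2] 5/6/7/8  (struct: INT busy until I1 writes@4)
[I3] 6/7/11/12
[I4] 13/14/18/19  (struct: MUL busy until I3 writes@12)
[I5] 14/20/22/23  (RAW R5: wait I4 write@19)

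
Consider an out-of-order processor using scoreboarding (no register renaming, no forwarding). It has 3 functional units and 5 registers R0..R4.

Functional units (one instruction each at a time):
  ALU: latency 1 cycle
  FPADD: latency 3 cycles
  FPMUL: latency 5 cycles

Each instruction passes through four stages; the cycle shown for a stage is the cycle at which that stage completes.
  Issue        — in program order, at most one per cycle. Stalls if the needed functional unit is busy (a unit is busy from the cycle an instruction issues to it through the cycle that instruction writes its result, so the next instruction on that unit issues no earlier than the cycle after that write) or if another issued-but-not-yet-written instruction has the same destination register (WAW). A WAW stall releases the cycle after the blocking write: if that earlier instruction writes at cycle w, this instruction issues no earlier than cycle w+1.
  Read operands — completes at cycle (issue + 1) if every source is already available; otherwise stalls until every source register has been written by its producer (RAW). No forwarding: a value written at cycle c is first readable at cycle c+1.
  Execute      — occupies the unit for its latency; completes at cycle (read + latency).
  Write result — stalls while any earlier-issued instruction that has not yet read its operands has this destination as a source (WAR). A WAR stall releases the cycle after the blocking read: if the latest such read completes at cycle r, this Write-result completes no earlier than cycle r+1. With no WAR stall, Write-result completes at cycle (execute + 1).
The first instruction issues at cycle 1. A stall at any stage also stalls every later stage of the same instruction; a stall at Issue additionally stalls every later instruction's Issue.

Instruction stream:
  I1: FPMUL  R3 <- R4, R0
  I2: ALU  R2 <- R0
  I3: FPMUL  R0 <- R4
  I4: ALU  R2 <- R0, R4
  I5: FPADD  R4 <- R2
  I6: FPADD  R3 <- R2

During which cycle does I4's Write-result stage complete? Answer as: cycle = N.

I1  is:1  ro:2  ex:7  wr:8
I2  is:2  ro:3  ex:4  wr:5
I3  is:9  ro:10  ex:15  wr:16  — struct: FPMUL busy until I1 writes@8
I4  is:10  ro:17  ex:18  wr:19  — RAW R0: wait I3 write@16
I5  is:11  ro:20  ex:23  wr:24  — RAW R2: wait I4 write@19
I6  is:25  ro:26  ex:29  wr:30  — struct: FPADD busy until I5 writes@24

cycle = 19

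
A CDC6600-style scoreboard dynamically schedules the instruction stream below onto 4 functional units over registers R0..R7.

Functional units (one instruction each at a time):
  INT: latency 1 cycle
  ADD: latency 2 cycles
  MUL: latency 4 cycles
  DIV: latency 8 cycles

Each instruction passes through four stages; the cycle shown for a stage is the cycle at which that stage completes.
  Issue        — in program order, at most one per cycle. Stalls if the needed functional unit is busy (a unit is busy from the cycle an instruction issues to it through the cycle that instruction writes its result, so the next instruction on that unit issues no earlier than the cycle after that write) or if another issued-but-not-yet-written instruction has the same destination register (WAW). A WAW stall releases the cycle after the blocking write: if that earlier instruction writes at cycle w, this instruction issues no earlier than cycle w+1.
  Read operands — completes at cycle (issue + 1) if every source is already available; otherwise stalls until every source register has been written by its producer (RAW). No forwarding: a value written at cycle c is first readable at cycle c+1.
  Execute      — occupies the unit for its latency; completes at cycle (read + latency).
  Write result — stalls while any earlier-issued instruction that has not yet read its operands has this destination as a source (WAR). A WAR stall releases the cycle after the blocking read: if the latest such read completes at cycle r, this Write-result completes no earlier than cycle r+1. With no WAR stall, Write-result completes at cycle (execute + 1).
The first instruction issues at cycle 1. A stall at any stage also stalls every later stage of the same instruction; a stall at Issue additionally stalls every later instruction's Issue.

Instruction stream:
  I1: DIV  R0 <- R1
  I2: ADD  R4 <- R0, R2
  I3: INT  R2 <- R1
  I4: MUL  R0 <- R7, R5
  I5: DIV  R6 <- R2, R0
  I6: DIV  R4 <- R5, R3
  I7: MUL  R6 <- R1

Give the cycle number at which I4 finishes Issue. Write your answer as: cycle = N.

cycle = 12

I1: IS=1 RO=2 EX=10 WR=11
I2: IS=2 RO=12 EX=14 WR=15  [RAW R0: wait I1 write@11]
I3: IS=3 RO=4 EX=5 WR=13  [WAR R2: wait I2 read@12]
I4: IS=12 RO=13 EX=17 WR=18  [WAW R0: wait I1 write@11]
I5: IS=13 RO=19 EX=27 WR=28  [RAW R0: wait I4 write@18]
I6: IS=29 RO=30 EX=38 WR=39  [struct: DIV busy until I5 writes@28]
I7: IS=30 RO=31 EX=35 WR=36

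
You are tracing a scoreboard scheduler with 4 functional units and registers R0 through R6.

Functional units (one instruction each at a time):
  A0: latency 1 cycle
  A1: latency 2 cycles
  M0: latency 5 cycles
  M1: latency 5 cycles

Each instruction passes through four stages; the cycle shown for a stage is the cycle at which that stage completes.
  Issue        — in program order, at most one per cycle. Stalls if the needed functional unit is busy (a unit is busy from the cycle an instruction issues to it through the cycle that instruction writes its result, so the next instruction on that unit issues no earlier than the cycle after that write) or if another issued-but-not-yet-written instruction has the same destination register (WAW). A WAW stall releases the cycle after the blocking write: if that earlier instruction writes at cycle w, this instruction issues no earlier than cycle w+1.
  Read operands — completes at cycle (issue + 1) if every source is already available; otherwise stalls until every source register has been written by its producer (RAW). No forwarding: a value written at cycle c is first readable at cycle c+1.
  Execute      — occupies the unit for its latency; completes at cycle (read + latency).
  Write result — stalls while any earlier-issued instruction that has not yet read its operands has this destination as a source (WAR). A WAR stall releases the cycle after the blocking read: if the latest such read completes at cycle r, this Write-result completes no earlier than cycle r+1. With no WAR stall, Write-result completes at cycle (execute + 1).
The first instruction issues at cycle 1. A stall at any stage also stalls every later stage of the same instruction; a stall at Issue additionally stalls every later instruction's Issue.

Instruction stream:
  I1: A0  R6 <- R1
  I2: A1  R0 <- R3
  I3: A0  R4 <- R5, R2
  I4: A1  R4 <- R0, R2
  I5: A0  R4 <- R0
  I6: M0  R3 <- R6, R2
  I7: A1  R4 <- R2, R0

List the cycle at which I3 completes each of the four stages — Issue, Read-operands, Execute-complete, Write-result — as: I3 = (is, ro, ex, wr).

I3 = (5, 6, 7, 8)

I1  is:1  ro:2  ex:3  wr:4
I2  is:2  ro:3  ex:5  wr:6
I3  is:5  ro:6  ex:7  wr:8  — struct: A0 busy until I1 writes@4
I4  is:9  ro:10  ex:12  wr:13  — WAW R4: wait I3 write@8
I5  is:14  ro:15  ex:16  wr:17  — WAW R4: wait I4 write@13
I6  is:15  ro:16  ex:21  wr:22
I7  is:18  ro:19  ex:21  wr:22  — WAW R4: wait I5 write@17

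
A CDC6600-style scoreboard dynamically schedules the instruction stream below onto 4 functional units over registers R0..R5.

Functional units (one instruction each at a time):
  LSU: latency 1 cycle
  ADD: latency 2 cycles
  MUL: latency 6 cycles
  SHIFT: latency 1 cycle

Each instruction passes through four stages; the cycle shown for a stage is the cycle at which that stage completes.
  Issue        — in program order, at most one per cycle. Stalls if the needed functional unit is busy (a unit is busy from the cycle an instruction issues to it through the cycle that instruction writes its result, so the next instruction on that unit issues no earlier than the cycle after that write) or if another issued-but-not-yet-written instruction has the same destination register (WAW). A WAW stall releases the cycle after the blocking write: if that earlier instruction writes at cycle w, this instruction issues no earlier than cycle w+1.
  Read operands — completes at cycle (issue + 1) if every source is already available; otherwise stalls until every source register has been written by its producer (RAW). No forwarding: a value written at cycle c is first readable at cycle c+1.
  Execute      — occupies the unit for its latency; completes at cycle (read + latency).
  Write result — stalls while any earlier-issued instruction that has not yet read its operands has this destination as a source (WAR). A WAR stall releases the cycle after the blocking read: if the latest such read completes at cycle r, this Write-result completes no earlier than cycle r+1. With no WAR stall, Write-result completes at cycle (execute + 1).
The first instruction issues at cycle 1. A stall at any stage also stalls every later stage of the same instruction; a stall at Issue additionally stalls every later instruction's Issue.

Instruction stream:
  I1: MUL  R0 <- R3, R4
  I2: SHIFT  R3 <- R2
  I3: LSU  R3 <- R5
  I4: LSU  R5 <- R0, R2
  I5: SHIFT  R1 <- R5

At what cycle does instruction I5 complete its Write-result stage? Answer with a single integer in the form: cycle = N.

cycle = 16

  I1 | 1 | 2 | 8 | 9
  I2 | 2 | 3 | 4 | 5
  I3 | 6 | 7 | 8 | 9   WAW R3: wait I2 write@5
  I4 | 10 | 11 | 12 | 13   struct: LSU busy until I3 writes@9
  I5 | 11 | 14 | 15 | 16   RAW R5: wait I4 write@13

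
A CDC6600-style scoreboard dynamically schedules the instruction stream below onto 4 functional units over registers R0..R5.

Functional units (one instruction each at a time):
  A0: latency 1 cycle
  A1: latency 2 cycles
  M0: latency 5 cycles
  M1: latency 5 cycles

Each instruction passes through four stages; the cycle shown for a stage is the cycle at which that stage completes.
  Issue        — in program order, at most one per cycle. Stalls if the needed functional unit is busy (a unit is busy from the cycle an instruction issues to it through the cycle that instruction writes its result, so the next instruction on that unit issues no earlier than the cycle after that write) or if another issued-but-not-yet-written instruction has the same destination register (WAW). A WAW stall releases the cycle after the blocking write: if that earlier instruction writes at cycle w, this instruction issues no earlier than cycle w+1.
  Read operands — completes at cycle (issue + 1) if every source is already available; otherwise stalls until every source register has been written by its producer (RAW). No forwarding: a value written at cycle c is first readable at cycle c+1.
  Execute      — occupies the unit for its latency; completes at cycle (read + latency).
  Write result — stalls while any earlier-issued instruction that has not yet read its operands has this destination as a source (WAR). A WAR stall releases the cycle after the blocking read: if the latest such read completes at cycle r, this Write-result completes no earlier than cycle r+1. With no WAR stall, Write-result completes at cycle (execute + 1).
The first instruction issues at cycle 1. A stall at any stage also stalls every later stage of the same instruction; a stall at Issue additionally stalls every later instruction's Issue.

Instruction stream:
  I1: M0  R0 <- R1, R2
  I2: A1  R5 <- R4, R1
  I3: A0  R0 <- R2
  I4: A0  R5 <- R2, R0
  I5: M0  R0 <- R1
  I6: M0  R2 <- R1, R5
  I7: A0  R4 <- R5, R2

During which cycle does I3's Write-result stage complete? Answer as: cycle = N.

cycle 1: I1→M0
cycle 2: I1 RO, I2→A1
cycle 3: I2 RO
cycle 5: I2 EX
cycle 6: I2 WR R5
cycle 7: I1 EX
cycle 8: I1 WR R0
cycle 9: I3→A0
cycle 10: I3 RO
cycle 11: I3 EX
cycle 12: I3 WR R0
cycle 13: I4→A0
cycle 14: I4 RO, I5→M0
cycle 15: I4 EX, I5 RO
cycle 16: I4 WR R5
cycle 20: I5 EX
cycle 21: I5 WR R0
cycle 22: I6→M0
cycle 23: I6 RO, I7→A0
cycle 28: I6 EX
cycle 29: I6 WR R2
cycle 30: I7 RO
cycle 31: I7 EX
cycle 32: I7 WR R4

cycle = 12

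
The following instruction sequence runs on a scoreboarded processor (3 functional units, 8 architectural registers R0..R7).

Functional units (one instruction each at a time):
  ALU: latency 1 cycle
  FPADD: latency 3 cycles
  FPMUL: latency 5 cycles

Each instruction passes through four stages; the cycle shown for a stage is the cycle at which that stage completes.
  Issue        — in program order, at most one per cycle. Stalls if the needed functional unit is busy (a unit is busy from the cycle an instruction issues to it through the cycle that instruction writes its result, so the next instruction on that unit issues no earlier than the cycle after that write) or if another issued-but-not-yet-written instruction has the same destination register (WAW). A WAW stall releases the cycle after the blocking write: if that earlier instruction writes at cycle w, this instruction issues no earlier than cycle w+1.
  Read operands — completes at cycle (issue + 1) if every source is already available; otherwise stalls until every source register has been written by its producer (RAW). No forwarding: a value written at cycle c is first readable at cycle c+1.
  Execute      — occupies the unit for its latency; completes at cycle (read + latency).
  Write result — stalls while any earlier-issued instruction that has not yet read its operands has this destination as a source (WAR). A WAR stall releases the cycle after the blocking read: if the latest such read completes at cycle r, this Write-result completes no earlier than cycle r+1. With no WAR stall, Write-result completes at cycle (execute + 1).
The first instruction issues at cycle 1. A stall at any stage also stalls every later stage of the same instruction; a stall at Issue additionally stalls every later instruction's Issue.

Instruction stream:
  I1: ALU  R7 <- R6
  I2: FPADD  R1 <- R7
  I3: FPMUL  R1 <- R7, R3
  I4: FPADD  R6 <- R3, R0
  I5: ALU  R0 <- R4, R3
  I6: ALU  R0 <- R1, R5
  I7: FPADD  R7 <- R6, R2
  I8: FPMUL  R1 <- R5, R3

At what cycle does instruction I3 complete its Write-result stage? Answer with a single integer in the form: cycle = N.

cycle = 17

I1  is:1  ro:2  ex:3  wr:4
I2  is:2  ro:5  ex:8  wr:9  — RAW R7: wait I1 write@4
I3  is:10  ro:11  ex:16  wr:17  — WAW R1: wait I2 write@9
I4  is:11  ro:12  ex:15  wr:16
I5  is:12  ro:13  ex:14  wr:15
I6  is:16  ro:18  ex:19  wr:20  — struct: ALU busy until I5 writes@15, RAW R1: wait I3 write@17
I7  is:17  ro:18  ex:21  wr:22
I8  is:18  ro:19  ex:24  wr:25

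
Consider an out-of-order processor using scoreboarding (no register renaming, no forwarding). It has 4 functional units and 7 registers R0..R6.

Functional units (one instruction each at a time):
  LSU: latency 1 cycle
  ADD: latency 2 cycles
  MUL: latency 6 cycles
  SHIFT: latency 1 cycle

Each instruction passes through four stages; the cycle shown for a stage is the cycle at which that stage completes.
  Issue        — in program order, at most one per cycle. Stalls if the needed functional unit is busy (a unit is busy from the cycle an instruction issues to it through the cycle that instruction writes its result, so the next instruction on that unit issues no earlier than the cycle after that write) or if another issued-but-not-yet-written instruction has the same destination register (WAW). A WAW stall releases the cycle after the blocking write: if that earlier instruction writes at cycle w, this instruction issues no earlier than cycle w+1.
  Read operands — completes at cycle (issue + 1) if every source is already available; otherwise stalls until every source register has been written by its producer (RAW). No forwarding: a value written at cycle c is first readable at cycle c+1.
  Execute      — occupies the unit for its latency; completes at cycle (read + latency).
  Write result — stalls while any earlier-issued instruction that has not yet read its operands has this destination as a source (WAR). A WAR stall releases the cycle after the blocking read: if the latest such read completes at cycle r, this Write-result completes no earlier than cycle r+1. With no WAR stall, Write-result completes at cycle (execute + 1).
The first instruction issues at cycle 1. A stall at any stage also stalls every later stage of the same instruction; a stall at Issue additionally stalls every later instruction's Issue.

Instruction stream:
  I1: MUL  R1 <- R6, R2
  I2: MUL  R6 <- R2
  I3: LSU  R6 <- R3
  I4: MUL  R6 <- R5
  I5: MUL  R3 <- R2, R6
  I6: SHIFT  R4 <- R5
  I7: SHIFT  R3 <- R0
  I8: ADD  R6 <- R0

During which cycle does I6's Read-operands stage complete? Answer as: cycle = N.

cycle = 34

cycle 1: I1 issues→MUL
cycle 2: I1 reads
cycle 8: I1 exec-done
cycle 9: I1 writes R1
cycle 10: I2 issues→MUL
cycle 11: I2 reads
cycle 17: I2 exec-done
cycle 18: I2 writes R6
cycle 19: I3 issues→LSU
cycle 20: I3 reads
cycle 21: I3 exec-done
cycle 22: I3 writes R6
cycle 23: I4 issues→MUL
cycle 24: I4 reads
cycle 30: I4 exec-done
cycle 31: I4 writes R6
cycle 32: I5 issues→MUL
cycle 33: I5 reads, I6 issues→SHIFT
cycle 34: I6 reads
cycle 35: I6 exec-done
cycle 36: I6 writes R4
cycle 39: I5 exec-done
cycle 40: I5 writes R3
cycle 41: I7 issues→SHIFT
cycle 42: I7 reads, I8 issues→ADD
cycle 43: I7 exec-done, I8 reads
cycle 44: I7 writes R3
cycle 45: I8 exec-done
cycle 46: I8 writes R6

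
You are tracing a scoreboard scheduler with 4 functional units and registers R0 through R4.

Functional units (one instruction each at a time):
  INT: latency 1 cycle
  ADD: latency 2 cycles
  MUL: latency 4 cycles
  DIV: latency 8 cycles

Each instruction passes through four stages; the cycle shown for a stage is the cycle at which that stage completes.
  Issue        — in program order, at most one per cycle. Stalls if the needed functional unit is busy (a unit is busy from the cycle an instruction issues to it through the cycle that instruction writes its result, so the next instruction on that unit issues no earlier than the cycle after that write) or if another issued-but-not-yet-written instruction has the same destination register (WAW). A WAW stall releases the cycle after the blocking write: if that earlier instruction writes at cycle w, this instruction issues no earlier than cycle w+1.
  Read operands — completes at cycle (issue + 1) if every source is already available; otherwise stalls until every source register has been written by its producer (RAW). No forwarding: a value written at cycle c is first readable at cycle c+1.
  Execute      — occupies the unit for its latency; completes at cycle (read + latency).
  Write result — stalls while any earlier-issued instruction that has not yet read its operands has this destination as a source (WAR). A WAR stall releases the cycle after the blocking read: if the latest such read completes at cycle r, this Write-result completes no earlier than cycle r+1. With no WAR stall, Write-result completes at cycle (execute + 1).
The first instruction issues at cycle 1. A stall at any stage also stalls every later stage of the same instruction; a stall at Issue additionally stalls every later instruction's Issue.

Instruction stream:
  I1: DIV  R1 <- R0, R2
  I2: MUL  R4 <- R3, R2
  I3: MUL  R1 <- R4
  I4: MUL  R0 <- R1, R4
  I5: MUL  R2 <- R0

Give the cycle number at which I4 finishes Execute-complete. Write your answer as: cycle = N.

c1: issue I1 (DIV)
c2: I1 read-ops · issue I2 (MUL)
c3: I2 read-ops
c7: I2 finished on MUL
c8: I2→R4
c10: I1 finished on DIV
c11: I1→R1
c12: issue I3 (MUL)
c13: I3 read-ops
c17: I3 finished on MUL
c18: I3→R1
c19: issue I4 (MUL)
c20: I4 read-ops
c24: I4 finished on MUL
c25: I4→R0
c26: issue I5 (MUL)
c27: I5 read-ops
c31: I5 finished on MUL
c32: I5→R2

cycle = 24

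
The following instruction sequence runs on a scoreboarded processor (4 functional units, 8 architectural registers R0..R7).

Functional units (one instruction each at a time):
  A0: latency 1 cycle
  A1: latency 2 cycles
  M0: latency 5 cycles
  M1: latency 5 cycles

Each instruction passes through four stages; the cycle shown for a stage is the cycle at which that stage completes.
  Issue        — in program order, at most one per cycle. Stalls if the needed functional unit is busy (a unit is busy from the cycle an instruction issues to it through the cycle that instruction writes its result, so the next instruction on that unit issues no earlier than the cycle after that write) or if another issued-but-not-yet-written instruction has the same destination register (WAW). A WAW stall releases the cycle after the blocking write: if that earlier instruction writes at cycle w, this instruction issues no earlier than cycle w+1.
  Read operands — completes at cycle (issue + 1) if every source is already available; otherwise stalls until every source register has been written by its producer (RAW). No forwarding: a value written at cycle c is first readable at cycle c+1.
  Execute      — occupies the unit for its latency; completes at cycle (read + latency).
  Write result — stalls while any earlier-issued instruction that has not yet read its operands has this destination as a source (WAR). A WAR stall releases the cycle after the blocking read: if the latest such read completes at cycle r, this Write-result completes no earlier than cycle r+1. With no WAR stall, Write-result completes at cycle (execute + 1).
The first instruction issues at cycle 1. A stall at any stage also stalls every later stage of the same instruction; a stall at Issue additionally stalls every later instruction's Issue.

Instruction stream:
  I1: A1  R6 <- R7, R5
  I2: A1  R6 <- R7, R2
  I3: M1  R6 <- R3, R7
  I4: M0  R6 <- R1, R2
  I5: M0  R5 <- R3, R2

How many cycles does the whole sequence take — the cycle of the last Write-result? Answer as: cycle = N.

cycle = 34

c1: I1 dispatched to A1
c2: I1 operands ready
c4: I1 complete
c5: R6←I1
c6: I2 dispatched to A1
c7: I2 operands ready
c9: I2 complete
c10: R6←I2
c11: I3 dispatched to M1
c12: I3 operands ready
c17: I3 complete
c18: R6←I3
c19: I4 dispatched to M0
c20: I4 operands ready
c25: I4 complete
c26: R6←I4
c27: I5 dispatched to M0
c28: I5 operands ready
c33: I5 complete
c34: R5←I5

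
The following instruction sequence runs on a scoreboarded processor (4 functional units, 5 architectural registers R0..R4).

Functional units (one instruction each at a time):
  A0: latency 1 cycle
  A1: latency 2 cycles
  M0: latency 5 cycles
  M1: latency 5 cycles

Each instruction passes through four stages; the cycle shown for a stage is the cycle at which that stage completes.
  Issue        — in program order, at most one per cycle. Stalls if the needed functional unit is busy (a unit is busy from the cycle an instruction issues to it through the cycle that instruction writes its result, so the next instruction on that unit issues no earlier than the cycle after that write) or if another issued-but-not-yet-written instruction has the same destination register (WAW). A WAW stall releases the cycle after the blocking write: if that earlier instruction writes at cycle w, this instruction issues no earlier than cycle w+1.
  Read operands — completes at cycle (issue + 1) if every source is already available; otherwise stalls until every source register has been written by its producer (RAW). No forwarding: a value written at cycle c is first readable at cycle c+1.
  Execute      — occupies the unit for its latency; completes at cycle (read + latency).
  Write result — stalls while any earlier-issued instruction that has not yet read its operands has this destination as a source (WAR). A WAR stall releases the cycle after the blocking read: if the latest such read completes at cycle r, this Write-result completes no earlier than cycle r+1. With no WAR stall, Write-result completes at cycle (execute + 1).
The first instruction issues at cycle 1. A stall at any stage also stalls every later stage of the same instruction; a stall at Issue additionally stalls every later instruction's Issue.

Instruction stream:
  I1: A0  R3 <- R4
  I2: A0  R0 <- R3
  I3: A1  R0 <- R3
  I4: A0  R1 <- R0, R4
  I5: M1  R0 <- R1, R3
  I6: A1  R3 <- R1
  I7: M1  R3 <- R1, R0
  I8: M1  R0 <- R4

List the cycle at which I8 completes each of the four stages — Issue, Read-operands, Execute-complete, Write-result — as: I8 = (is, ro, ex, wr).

I8 = (32, 33, 38, 39)

[1] I1 issues→A0
[2] I1 reads
[3] I1 exec-done
[4] I1 writes R3
[5] I2 issues→A0
[6] I2 reads
[7] I2 exec-done
[8] I2 writes R0
[9] I3 issues→A1
[10] I3 reads · I4 issues→A0
[12] I3 exec-done
[13] I3 writes R0
[14] I4 reads · I5 issues→M1
[15] I4 exec-done · I6 issues→A1
[16] I4 writes R1
[17] I5 reads · I6 reads
[19] I6 exec-done
[20] I6 writes R3
[22] I5 exec-done
[23] I5 writes R0
[24] I7 issues→M1
[25] I7 reads
[30] I7 exec-done
[31] I7 writes R3
[32] I8 issues→M1
[33] I8 reads
[38] I8 exec-done
[39] I8 writes R0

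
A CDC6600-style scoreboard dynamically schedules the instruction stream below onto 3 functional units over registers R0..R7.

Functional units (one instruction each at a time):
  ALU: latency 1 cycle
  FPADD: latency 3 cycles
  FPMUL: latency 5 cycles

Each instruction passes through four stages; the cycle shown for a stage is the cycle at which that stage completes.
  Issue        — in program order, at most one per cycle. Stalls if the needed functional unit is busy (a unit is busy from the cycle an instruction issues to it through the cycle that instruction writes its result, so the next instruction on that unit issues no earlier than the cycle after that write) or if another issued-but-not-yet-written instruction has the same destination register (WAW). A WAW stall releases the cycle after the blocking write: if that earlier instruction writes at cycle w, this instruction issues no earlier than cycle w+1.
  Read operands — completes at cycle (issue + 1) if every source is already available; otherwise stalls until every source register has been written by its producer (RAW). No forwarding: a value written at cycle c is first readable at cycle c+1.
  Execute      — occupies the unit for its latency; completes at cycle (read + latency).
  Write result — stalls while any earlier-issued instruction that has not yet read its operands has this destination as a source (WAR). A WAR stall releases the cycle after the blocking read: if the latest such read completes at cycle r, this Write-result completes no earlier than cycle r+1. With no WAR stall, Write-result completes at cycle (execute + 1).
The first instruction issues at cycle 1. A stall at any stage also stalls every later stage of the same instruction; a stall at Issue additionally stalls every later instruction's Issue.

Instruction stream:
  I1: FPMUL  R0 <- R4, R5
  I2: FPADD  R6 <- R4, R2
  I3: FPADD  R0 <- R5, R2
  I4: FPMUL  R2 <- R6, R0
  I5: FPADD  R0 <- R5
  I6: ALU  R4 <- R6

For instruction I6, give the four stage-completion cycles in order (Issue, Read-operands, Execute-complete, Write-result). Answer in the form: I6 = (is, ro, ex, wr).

I6 = (16, 17, 18, 19)

I1: IS=1 RO=2 EX=7 WR=8
I2: IS=2 RO=3 EX=6 WR=7
I3: IS=9 RO=10 EX=13 WR=14  [WAW R0: wait I1 write@8]
I4: IS=10 RO=15 EX=20 WR=21  [RAW R0: wait I3 write@14]
I5: IS=15 RO=16 EX=19 WR=20  [struct: FPADD busy until I3 writes@14]
I6: IS=16 RO=17 EX=18 WR=19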